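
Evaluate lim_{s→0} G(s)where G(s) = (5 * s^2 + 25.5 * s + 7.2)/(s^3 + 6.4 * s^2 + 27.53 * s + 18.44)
DC gain = G(0) = num(0)/den(0) = 7.2/18.44 = 0.3905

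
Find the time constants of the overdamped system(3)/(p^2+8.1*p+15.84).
Overdamped: real poles at -3.3, -4.8. τ = -1/pole → τ₁ = 0.303, τ₂ = 0.2083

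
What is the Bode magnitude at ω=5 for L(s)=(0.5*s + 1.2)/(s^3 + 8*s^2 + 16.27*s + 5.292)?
Substitute s = j*5: L(j5) = -0.00860885 - 0.0109098j.
|L(j5)| = sqrt(Re² + Im²) = 0.0139.
20*log₁₀(0.0139) = -37.14 dB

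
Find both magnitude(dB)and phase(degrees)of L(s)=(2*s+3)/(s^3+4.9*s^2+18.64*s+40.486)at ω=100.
Substitute s = j*100: L(j100) = -0.00020004 - 6.80653e-06j.
|L| = 20*log₁₀(sqrt(Re²+Im²)) = -73.97 dB.
∠L = atan2(Im, Re) = -178.05°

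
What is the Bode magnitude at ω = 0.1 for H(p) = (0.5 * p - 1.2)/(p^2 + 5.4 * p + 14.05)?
Substitute p = j*0.1: H(j0.1) = -0.0852071 + 0.00683845j.
|H(j0.1)| = sqrt(Re² + Im²) = 0.08548.
20*log₁₀(0.08548) = -21.36 dB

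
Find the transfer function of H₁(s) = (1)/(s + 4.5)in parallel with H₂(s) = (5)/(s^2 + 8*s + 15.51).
Parallel: H = H₁ + H₂ = (n₁·d₂ + n₂·d₁)/(d₁·d₂).
n₁·d₂ = s^2 + 8*s + 15.51. n₂·d₁ = 5*s + 22.5. Sum = s^2 + 13*s + 38.01. d₁·d₂ = s^3 + 12.5*s^2 + 51.51*s + 69.795.
H(s) = (s^2 + 13*s + 38.01)/(s^3 + 12.5*s^2 + 51.51*s + 69.795)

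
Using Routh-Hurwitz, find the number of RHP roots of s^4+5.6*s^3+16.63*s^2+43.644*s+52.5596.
Routh array:
s^4: [1, 16.63, 52.5596]; s^3: [5.6, 43.644]; s^2: [8.83643, 52.5596]; s^1: [10.3349]; s^0: [52.5596]
First column: [1, 5.6, 8.83643, 10.3349, 52.5596]. Sign changes = RHP roots = 0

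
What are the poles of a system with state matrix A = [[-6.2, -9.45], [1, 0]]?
Eigenvalues solve det(λI - A) = 0.
Characteristic polynomial: λ^2 + 6.2*λ + 9.45 = 0.
Factor: (λ + 3.5)(λ + 2.7) = 0.
Roots: -2.7, -3.5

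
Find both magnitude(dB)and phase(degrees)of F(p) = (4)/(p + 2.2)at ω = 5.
Substitute p = j*5: F(j5) = 0.294906 - 0.670241j.
|F| = 20*log₁₀(sqrt(Re²+Im²)) = -2.71 dB.
∠F = atan2(Im, Re) = -66.25°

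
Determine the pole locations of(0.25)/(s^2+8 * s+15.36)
Set denominator = 0: s^2 + 8*s + 15.36 = (s + 3.2)(s + 4.8) = 0 → Poles: -3.2, -4.8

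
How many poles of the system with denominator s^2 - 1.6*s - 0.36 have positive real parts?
s^2 - 1.6*s - 0.36 = (s - 1.8)(s + 0.2). Poles: -0.2, 1.8. RHP poles (Re>0): 1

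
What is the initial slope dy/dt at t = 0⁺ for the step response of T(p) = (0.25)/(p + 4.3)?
IVT: y'(0⁺) = lim_{p→∞} p²·Y(p) = lim_{p→∞} p·T(p).
deg(num) = 0, deg(den) = 1, relative degree = 1, so p·T(p) → (leading num)/(leading den) = 0.25/1 = 0.25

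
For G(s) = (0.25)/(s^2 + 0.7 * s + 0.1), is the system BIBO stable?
Denominator: s^2 + 0.7*s + 0.1 = (s + 0.5)(s + 0.2). Poles: -0.2, -0.5. All Re(p)<0: Yes (stable)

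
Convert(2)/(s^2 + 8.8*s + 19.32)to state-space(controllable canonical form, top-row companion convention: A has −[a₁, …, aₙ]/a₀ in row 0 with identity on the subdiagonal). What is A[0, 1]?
Reachable canonical form for den = s^2 + 8.8*s + 19.32: top row of A = -[a₁,a₂,...,aₙ]/a₀, ones on the subdiagonal, zeros elsewhere.
A = [[-8.8, -19.32], [1, 0]].
A[0,1] = -19.32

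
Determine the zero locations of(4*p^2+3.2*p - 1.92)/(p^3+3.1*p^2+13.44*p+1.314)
Set numerator = 0: 4*p^2 + 3.2*p - 1.92 = 4*(p + 1.2)(p - 0.4) = 0 → Zeros: -1.2, 0.4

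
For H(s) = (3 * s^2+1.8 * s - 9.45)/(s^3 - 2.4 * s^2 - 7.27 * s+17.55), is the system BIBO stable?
Denominator: s^3 - 2.4*s^2 - 7.27*s + 17.55 = (s - 2.6)(s - 2.5)(s + 2.7). Poles: -2.7, 2.5, 2.6. All Re(p)<0: No (unstable)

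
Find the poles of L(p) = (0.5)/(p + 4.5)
Set denominator = 0: p + 4.5 = 0 → Poles: -4.5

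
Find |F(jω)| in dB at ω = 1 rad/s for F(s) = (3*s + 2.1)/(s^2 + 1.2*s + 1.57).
Substitute s = j*1: F(j1) = 2.718 - 0.45895j.
|F(j1)| = sqrt(Re² + Im²) = 2.756.
20*log₁₀(2.756) = 8.81 dB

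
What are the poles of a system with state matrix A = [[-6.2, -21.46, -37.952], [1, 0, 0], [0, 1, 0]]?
Eigenvalues solve det(λI - A) = 0.
Characteristic polynomial: λ^3 + 6.2*λ^2 + 21.46*λ + 37.952 = 0.
Factor: (λ + 3.2)(λ^2 + 3*λ + 11.86) = 0.
Roots: -1.5 + 3.1j, -1.5 - 3.1j, -3.2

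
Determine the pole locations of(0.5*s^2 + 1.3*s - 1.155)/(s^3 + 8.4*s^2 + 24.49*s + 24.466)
Set denominator = 0: s^3 + 8.4*s^2 + 24.49*s + 24.466 = (s + 2.6)(s^2 + 5.8*s + 9.41) = 0 → Poles: -2.6, -2.9 + 1j, -2.9 - 1j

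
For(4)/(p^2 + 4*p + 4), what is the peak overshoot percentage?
Standard form: ωn²/(p²+2ζωn·p+ωn²) → ωn = 2, ζ = 1.
ζ ≥ 1, so the response is non-oscillatory: peak overshoot = 0%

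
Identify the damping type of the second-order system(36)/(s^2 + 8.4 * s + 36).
Standard form: ωn²/(s²+2ζωn·s+ωn²) gives ωn=6, ζ=0.7.
Underdamped (ζ = 0.7 < 1)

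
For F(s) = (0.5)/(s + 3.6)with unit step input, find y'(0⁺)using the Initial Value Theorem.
IVT: y'(0⁺) = lim_{s→∞} s²·Y(s) = lim_{s→∞} s·F(s).
deg(num) = 0, deg(den) = 1, relative degree = 1, so s·F(s) → (leading num)/(leading den) = 0.5/1 = 0.5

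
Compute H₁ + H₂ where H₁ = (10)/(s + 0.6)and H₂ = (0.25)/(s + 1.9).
Parallel: H = H₁ + H₂ = (n₁·d₂ + n₂·d₁)/(d₁·d₂).
n₁·d₂ = 10*s + 19. n₂·d₁ = 0.25*s + 0.15. Sum = 10.25*s + 19.15. d₁·d₂ = s^2 + 2.5*s + 1.14.
H(s) = (10.25*s + 19.15)/(s^2 + 2.5*s + 1.14)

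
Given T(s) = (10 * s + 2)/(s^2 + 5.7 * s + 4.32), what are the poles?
Set denominator = 0: s^2 + 5.7*s + 4.32 = (s + 0.9)(s + 4.8) = 0 → Poles: -0.9, -4.8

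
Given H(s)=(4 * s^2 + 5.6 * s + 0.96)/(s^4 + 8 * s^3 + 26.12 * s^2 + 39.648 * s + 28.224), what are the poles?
Set denominator = 0: s^4 + 8*s^3 + 26.12*s^2 + 39.648*s + 28.224 = (s^2 + 2.4*s + 2.88)(s^2 + 5.6*s + 9.8) = 0 → Poles: -1.2 + 1.2j, -1.2 - 1.2j, -2.8 + 1.4j, -2.8 - 1.4j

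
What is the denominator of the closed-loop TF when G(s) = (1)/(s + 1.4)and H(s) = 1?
Characteristic poly = G_den * H_den + G_num * H_num = (s + 1.4) + (1) = s + 2.4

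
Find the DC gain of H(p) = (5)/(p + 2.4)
DC gain = H(0) = num(0)/den(0) = 5/2.4 = 2.083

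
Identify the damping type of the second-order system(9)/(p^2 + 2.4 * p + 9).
Standard form: ωn²/(p²+2ζωn·p+ωn²) gives ωn=3, ζ=0.4.
Underdamped (ζ = 0.4 < 1)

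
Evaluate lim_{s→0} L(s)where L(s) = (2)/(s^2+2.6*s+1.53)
DC gain = L(0) = num(0)/den(0) = 2/1.53 = 1.307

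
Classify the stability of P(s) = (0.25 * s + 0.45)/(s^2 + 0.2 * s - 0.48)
Denominator: s^2 + 0.2*s - 0.48 = (s - 0.6)(s + 0.8). Poles: -0.8, 0.6. Unstable (1 pole(s) in RHP)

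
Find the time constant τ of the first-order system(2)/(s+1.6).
First-order system: τ = -1/pole. Pole = -1.6. τ = -1/(-1.6) = 0.625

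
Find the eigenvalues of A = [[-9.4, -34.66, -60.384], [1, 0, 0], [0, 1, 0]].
Eigenvalues solve det(λI - A) = 0.
Characteristic polynomial: λ^3 + 9.4*λ^2 + 34.66*λ + 60.384 = 0.
Factor: (λ + 4.8)(λ^2 + 4.6*λ + 12.58) = 0.
Roots: -2.3 + 2.7j, -2.3 - 2.7j, -4.8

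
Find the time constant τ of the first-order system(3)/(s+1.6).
First-order system: τ = -1/pole. Pole = -1.6. τ = -1/(-1.6) = 0.625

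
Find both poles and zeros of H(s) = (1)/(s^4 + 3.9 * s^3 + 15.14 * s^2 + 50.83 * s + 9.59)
Set denominator = 0: s^4 + 3.9*s^3 + 15.14*s^2 + 50.83*s + 9.59 = (s + 3.5)(s + 0.2)(s^2 + 0.2*s + 13.7) = 0 → Poles: -0.1 + 3.7j, -0.1 - 3.7j, -0.2, -3.5
Numerator is a nonzero constant (1) → Zeros: none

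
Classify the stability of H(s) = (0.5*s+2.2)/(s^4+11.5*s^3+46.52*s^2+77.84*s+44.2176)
Denominator: s^4 + 11.5*s^3 + 46.52*s^2 + 77.84*s + 44.2176 = (s + 1.2)(s + 2.8)(s + 4.7)(s + 2.8). Poles: -1.2, -2.8, -2.8, -4.7. Stable (all poles in LHP)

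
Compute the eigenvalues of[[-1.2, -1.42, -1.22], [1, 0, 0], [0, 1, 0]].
Eigenvalues solve det(λI - A) = 0.
Characteristic polynomial: λ^3 + 1.2*λ^2 + 1.42*λ + 1.22 = 0.
Factor: (λ + 1)(λ^2 + 0.2*λ + 1.22) = 0.
Roots: -0.1 + 1.1j, -0.1 - 1.1j, -1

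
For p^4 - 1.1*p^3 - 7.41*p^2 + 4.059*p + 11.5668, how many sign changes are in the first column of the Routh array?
Routh array:
p^4: [1, -7.41, 11.5668]; p^3: [-1.1, 4.059]; p^2: [-3.72, 11.5668]; p^1: [0.63871]; p^0: [11.5668]
First column: [1, -1.1, -3.72, 0.63871, 11.5668]. Sign changes = 2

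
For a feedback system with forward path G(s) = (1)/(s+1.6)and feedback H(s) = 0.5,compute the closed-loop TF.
Closed-loop T = G/(1+GH).
Numerator: G_num * H_den = 1.
Denominator: G_den * H_den + G_num * H_num = (s + 1.6) + (0.5) = s + 2.1.
T(s) = (1)/(s + 2.1)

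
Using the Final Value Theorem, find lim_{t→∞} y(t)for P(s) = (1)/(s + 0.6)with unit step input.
FVT: lim_{t→∞} y(t) = lim_{s→0} s*Y(s) where Y(s) = P(s)/s.
= lim_{s→0} P(s) = P(0) = num(0)/den(0) = 1/0.6 = 1.667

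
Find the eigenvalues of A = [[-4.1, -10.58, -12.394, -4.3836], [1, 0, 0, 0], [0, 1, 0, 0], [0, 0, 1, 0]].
Eigenvalues solve det(λI - A) = 0.
Characteristic polynomial: λ^4 + 4.1*λ^3 + 10.58*λ^2 + 12.394*λ + 4.3836 = 0.
Factor: (λ + 0.6)(λ + 1.3)(λ^2 + 2.2*λ + 5.62) = 0.
Roots: -0.6, -1.1 + 2.1j, -1.1 - 2.1j, -1.3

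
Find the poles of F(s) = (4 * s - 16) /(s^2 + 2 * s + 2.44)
Set denominator = 0: s^2 + 2*s + 2.44 = 0 → Poles: -1 + 1.2j, -1 - 1.2j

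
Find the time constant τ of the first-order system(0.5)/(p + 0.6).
First-order system: τ = -1/pole. Pole = -0.6. τ = -1/(-0.6) = 1.667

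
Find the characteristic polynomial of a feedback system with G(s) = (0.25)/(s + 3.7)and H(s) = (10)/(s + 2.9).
Characteristic poly = G_den * H_den + G_num * H_num = (s^2 + 6.6*s + 10.73) + (2.5) = s^2 + 6.6*s + 13.23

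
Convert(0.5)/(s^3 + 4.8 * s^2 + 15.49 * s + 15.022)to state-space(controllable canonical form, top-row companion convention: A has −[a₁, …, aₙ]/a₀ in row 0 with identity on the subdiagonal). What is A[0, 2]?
Reachable canonical form for den = s^3 + 4.8*s^2 + 15.49*s + 15.022: top row of A = -[a₁,a₂,...,aₙ]/a₀, ones on the subdiagonal, zeros elsewhere.
A = [[-4.8, -15.49, -15.022], [1, 0, 0], [0, 1, 0]].
A[0,2] = -15.022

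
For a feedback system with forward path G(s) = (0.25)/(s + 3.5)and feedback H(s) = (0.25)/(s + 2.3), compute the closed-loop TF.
Closed-loop T = G/(1+GH).
Numerator: G_num * H_den = 0.25*s + 0.575.
Denominator: G_den * H_den + G_num * H_num = (s^2 + 5.8*s + 8.05) + (0.0625) = s^2 + 5.8*s + 8.1125.
T(s) = (0.25*s + 0.575)/(s^2 + 5.8*s + 8.1125)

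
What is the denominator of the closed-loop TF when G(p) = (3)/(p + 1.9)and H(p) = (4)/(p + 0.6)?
Characteristic poly = G_den * H_den + G_num * H_num = (p^2 + 2.5*p + 1.14) + (12) = p^2 + 2.5*p + 13.14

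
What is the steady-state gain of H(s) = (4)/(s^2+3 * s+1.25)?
DC gain = H(0) = num(0)/den(0) = 4/1.25 = 3.2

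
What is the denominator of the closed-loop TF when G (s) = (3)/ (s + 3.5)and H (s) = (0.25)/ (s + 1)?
Characteristic poly = G_den * H_den + G_num * H_num = (s^2 + 4.5*s + 3.5) + (0.75) = s^2 + 4.5*s + 4.25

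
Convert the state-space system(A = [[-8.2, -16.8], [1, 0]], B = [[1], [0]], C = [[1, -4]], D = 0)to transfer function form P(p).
P(p) = C(pI - A)⁻¹B + D.
Characteristic polynomial det(pI - A) = p^2 + 8.2*p + 16.8.
Numerator from C·adj(pI-A)·B + D·det(pI-A) = p - 4.
P(p) = (p - 4)/(p^2 + 8.2*p + 16.8)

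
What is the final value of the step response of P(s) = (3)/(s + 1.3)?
FVT: lim_{t→∞} y(t) = lim_{s→0} s*Y(s) where Y(s) = P(s)/s.
= lim_{s→0} P(s) = P(0) = num(0)/den(0) = 3/1.3 = 2.308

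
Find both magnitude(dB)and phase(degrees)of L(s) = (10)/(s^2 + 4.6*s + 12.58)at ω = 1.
Substitute s = j*1: L(j1) = 0.745863 - 0.296284j.
|L| = 20*log₁₀(sqrt(Re²+Im²)) = -1.91 dB.
∠L = atan2(Im, Re) = -21.66°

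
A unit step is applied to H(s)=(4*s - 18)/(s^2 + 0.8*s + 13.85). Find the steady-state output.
FVT: lim_{t→∞} y(t) = lim_{s→0} s*Y(s) where Y(s) = H(s)/s.
= lim_{s→0} H(s) = H(0) = num(0)/den(0) = -18/13.85 = -1.3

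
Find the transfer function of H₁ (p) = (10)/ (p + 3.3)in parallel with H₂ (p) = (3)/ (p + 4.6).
Parallel: H = H₁ + H₂ = (n₁·d₂ + n₂·d₁)/(d₁·d₂).
n₁·d₂ = 10*p + 46. n₂·d₁ = 3*p + 9.9. Sum = 13*p + 55.9. d₁·d₂ = p^2 + 7.9*p + 15.18.
H(p) = (13*p + 55.9)/(p^2 + 7.9*p + 15.18)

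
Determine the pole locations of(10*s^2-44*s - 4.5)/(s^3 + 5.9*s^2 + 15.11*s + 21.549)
Set denominator = 0: s^3 + 5.9*s^2 + 15.11*s + 21.549 = (s + 3.3)(s^2 + 2.6*s + 6.53) = 0 → Poles: -1.3 + 2.2j, -1.3 - 2.2j, -3.3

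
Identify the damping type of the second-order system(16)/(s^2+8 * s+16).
Standard form: ωn²/(s²+2ζωn·s+ωn²) gives ωn=4, ζ=1.
Critically damped (ζ = 1)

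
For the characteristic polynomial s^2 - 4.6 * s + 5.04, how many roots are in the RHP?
s^2 - 4.6*s + 5.04 = (s - 2.8)(s - 1.8). Poles: 1.8, 2.8. RHP poles (Re>0): 2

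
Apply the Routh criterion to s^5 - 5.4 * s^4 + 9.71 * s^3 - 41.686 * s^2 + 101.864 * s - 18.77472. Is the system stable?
Routh array:
s^5: [1, 9.71, 101.864]; s^4: [-5.4, -41.686, -18.77472]; s^3: [1.99037, 98.3872]; s^2: [225.245, -18.77472]; s^1: [98.5531]; s^0: [-18.77472]
First column: [1, -5.4, 1.99037, 225.245, 98.5531, -18.77472]. Sign changes = 3.
No, unstable (3 RHP root(s))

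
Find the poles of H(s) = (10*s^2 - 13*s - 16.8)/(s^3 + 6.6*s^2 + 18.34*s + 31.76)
Set denominator = 0: s^3 + 6.6*s^2 + 18.34*s + 31.76 = (s + 4)(s^2 + 2.6*s + 7.94) = 0 → Poles: -1.3 + 2.5j, -1.3 - 2.5j, -4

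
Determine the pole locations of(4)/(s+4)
Set denominator = 0: s + 4 = 0 → Poles: -4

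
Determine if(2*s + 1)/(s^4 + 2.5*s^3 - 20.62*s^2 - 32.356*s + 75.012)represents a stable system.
Denominator: s^4 + 2.5*s^3 - 20.62*s^2 - 32.356*s + 75.012 = (s - 1.4)(s + 4.7)(s - 3.8)(s + 3). Poles: -3, -4.7, 1.4, 3.8. All Re(p)<0: No (unstable)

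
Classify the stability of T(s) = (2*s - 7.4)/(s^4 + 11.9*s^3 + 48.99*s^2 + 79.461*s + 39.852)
Denominator: s^4 + 11.9*s^3 + 48.99*s^2 + 79.461*s + 39.852 = (s + 2.4)(s + 0.9)(s + 4.1)(s + 4.5). Poles: -0.9, -2.4, -4.1, -4.5. Stable (all poles in LHP)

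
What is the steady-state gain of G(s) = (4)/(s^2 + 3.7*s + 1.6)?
DC gain = G(0) = num(0)/den(0) = 4/1.6 = 2.5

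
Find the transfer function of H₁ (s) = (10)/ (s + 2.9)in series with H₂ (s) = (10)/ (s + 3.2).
Series: H = H₁ · H₂ = (n₁·n₂)/(d₁·d₂).
Num: n₁·n₂ = 100. Den: d₁·d₂ = s^2 + 6.1*s + 9.28.
H(s) = (100)/(s^2 + 6.1*s + 9.28)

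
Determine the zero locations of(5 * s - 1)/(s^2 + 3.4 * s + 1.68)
Set numerator = 0: 5*s - 1 = 0 → Zeros: 0.2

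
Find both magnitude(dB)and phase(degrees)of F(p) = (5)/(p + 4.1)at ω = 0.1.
Substitute p = j*0.1: F(j0.1) = 1.21879 - 0.0297265j.
|F| = 20*log₁₀(sqrt(Re²+Im²)) = 1.72 dB.
∠F = atan2(Im, Re) = -1.40°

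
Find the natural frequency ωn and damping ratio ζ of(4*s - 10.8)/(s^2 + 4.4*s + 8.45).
Underdamped: complex pole -2.2 + 1.9j. ωn = |pole| = 2.907, ζ = -Re(pole)/ωn = 0.7568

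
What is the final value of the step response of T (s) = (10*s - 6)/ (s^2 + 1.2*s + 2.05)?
FVT: lim_{t→∞} y(t) = lim_{s→0} s*Y(s) where Y(s) = T(s)/s.
= lim_{s→0} T(s) = T(0) = num(0)/den(0) = -6/2.05 = -2.927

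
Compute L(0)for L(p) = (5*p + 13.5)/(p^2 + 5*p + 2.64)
DC gain = L(0) = num(0)/den(0) = 13.5/2.64 = 5.114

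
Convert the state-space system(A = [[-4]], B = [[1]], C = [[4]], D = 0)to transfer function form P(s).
P(s) = C(sI - A)⁻¹B + D.
Characteristic polynomial det(sI - A) = s + 4.
Numerator from C·adj(sI-A)·B + D·det(sI-A) = 4.
P(s) = (4)/(s + 4)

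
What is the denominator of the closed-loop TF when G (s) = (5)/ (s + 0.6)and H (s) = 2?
Characteristic poly = G_den * H_den + G_num * H_num = (s + 0.6) + (10) = s + 10.6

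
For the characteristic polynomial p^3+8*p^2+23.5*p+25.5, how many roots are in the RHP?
p^3 + 8*p^2 + 23.5*p + 25.5 = (p + 3)(p^2 + 5*p + 8.5). Poles: -2.5 + 1.5j, -2.5 - 1.5j, -3. RHP poles (Re>0): 0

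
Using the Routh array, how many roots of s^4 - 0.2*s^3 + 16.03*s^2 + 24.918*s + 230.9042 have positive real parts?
Routh array:
s^4: [1, 16.03, 230.9042]; s^3: [-0.2, 24.918]; s^2: [140.62, 230.9042]; s^1: [25.2464]; s^0: [230.9042]
First column: [1, -0.2, 140.62, 25.2464, 230.9042]. Sign changes = RHP roots = 2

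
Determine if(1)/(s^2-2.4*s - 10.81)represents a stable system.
Denominator: s^2 - 2.4*s - 10.81 = (s - 4.7)(s + 2.3). Poles: -2.3, 4.7. All Re(p)<0: No (unstable)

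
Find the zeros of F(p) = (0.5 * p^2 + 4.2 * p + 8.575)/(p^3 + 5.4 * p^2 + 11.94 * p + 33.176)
Set numerator = 0: 0.5*p^2 + 4.2*p + 8.575 = 0.5*(p + 4.9)(p + 3.5) = 0 → Zeros: -3.5, -4.9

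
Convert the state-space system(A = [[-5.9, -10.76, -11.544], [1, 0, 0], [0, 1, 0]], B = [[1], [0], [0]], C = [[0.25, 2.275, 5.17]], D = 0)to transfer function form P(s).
P(s) = C(sI - A)⁻¹B + D.
Characteristic polynomial det(sI - A) = s^3 + 5.9*s^2 + 10.76*s + 11.544.
Numerator from C·adj(sI-A)·B + D·det(sI-A) = 0.25*s^2 + 2.275*s + 5.17.
P(s) = (0.25*s^2 + 2.275*s + 5.17)/(s^3 + 5.9*s^2 + 10.76*s + 11.544)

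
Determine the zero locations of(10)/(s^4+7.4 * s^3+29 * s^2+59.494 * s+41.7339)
Numerator is a nonzero constant (10) → Zeros: none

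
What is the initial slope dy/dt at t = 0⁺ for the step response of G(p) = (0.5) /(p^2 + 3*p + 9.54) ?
IVT: y'(0⁺) = lim_{p→∞} p²·Y(p) = lim_{p→∞} p·G(p).
deg(num) = 0, deg(den) = 2, relative degree = 2 ≥ 2, so p·G(p) → 0. Initial slope = 0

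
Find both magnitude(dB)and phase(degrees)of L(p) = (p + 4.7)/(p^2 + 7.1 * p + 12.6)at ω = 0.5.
Substitute p = j*0.5: L(j0.5) = 0.362271 - 0.0636488j.
|L| = 20*log₁₀(sqrt(Re²+Im²)) = -8.69 dB.
∠L = atan2(Im, Re) = -9.96°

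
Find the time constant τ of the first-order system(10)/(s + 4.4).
First-order system: τ = -1/pole. Pole = -4.4. τ = -1/(-4.4) = 0.2273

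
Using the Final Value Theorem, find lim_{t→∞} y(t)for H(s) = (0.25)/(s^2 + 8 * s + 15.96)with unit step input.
FVT: lim_{t→∞} y(t) = lim_{s→0} s*Y(s) where Y(s) = H(s)/s.
= lim_{s→0} H(s) = H(0) = num(0)/den(0) = 0.25/15.96 = 0.01566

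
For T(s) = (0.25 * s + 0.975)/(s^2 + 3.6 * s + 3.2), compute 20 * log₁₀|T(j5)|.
Substitute s = j*5: T(j5) = 0.00155773 - 0.0560533j.
|T(j5)| = sqrt(Re² + Im²) = 0.05607.
20*log₁₀(0.05607) = -25.02 dB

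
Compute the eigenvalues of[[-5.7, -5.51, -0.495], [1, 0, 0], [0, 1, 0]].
Eigenvalues solve det(λI - A) = 0.
Characteristic polynomial: λ^3 + 5.7*λ^2 + 5.51*λ + 0.495 = 0.
Factor: (λ + 0.1)(λ + 4.5)(λ + 1.1) = 0.
Roots: -0.1, -1.1, -4.5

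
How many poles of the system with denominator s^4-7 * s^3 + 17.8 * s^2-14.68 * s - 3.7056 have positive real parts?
s^4 - 7*s^3 + 17.8*s^2 - 14.68*s - 3.7056 = (s + 0.2)(s - 2.4)(s^2 - 4.8*s + 7.72). Poles: -0.2, 2.4, 2.4 + 1.4j, 2.4 - 1.4j. RHP poles (Re>0): 3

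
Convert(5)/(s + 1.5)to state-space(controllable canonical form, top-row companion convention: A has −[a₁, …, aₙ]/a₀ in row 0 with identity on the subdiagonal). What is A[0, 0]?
Reachable canonical form for den = s + 1.5: top row of A = -[a₁,a₂,...,aₙ]/a₀, ones on the subdiagonal, zeros elsewhere.
A = [[-1.5]].
A[0,0] = -1.5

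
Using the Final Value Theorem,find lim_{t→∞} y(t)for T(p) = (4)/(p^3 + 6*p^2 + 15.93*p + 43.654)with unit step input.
FVT: lim_{t→∞} y(t) = lim_{p→0} p*Y(p) where Y(p) = T(p)/p.
= lim_{p→0} T(p) = T(0) = num(0)/den(0) = 4/43.654 = 0.09163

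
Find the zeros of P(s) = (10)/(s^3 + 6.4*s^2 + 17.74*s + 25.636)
Numerator is a nonzero constant (10) → Zeros: none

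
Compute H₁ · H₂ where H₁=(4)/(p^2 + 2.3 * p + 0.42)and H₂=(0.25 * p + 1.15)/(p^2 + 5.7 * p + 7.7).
Series: H = H₁ · H₂ = (n₁·n₂)/(d₁·d₂).
Num: n₁·n₂ = p + 4.6. Den: d₁·d₂ = p^4 + 8*p^3 + 21.23*p^2 + 20.104*p + 3.234.
H(p) = (p + 4.6)/(p^4 + 8*p^3 + 21.23*p^2 + 20.104*p + 3.234)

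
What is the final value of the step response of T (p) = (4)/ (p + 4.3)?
FVT: lim_{t→∞} y(t) = lim_{p→0} p*Y(p) where Y(p) = T(p)/p.
= lim_{p→0} T(p) = T(0) = num(0)/den(0) = 4/4.3 = 0.9302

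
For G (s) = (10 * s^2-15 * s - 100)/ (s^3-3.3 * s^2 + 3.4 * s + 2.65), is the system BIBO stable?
Denominator: s^3 - 3.3*s^2 + 3.4*s + 2.65 = (s + 0.5)(s^2 - 3.8*s + 5.3). Poles: -0.5, 1.9 + 1.3j, 1.9 - 1.3j. All Re(p)<0: No (unstable)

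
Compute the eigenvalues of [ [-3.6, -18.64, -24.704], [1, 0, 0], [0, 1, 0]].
Eigenvalues solve det(λI - A) = 0.
Characteristic polynomial: λ^3 + 3.6*λ^2 + 18.64*λ + 24.704 = 0.
Factor: (λ + 1.6)(λ^2 + 2*λ + 15.44) = 0.
Roots: -1 + 3.8j, -1 - 3.8j, -1.6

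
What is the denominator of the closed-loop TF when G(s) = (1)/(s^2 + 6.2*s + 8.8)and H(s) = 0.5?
Characteristic poly = G_den * H_den + G_num * H_num = (s^2 + 6.2*s + 8.8) + (0.5) = s^2 + 6.2*s + 9.3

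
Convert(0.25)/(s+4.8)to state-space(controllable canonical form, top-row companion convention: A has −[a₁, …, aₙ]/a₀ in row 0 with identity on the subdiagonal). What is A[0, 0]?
Reachable canonical form for den = s + 4.8: top row of A = -[a₁,a₂,...,aₙ]/a₀, ones on the subdiagonal, zeros elsewhere.
A = [[-4.8]].
A[0,0] = -4.8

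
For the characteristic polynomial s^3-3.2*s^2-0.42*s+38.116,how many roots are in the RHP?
s^3 - 3.2*s^2 - 0.42*s + 38.116 = (s + 2.6)(s^2 - 5.8*s + 14.66). Poles: -2.6, 2.9 + 2.5j, 2.9 - 2.5j. RHP poles (Re>0): 2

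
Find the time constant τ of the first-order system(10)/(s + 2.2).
First-order system: τ = -1/pole. Pole = -2.2. τ = -1/(-2.2) = 0.4545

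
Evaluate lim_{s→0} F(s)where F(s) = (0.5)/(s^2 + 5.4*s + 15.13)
DC gain = F(0) = num(0)/den(0) = 0.5/15.13 = 0.03305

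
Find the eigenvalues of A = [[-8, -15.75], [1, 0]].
Eigenvalues solve det(λI - A) = 0.
Characteristic polynomial: λ^2 + 8*λ + 15.75 = 0.
Factor: (λ + 3.5)(λ + 4.5) = 0.
Roots: -3.5, -4.5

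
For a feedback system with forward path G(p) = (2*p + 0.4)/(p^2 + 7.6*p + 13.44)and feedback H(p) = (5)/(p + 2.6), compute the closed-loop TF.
Closed-loop T = G/(1+GH).
Numerator: G_num * H_den = 2*p^2 + 5.6*p + 1.04.
Denominator: G_den * H_den + G_num * H_num = (p^3 + 10.2*p^2 + 33.2*p + 34.944) + (10*p + 2) = p^3 + 10.2*p^2 + 43.2*p + 36.944.
T(p) = (2*p^2 + 5.6*p + 1.04)/(p^3 + 10.2*p^2 + 43.2*p + 36.944)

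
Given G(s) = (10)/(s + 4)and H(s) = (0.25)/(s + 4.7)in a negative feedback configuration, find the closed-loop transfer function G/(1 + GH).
Closed-loop T = G/(1+GH).
Numerator: G_num * H_den = 10*s + 47.
Denominator: G_den * H_den + G_num * H_num = (s^2 + 8.7*s + 18.8) + (2.5) = s^2 + 8.7*s + 21.3.
T(s) = (10*s + 47)/(s^2 + 8.7*s + 21.3)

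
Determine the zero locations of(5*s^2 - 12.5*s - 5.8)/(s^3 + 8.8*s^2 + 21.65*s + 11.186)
Set numerator = 0: 5*s^2 - 12.5*s - 5.8 = 5*(s + 0.4)(s - 2.9) = 0 → Zeros: -0.4, 2.9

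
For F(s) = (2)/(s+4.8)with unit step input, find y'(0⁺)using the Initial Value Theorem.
IVT: y'(0⁺) = lim_{s→∞} s²·Y(s) = lim_{s→∞} s·F(s).
deg(num) = 0, deg(den) = 1, relative degree = 1, so s·F(s) → (leading num)/(leading den) = 2/1 = 2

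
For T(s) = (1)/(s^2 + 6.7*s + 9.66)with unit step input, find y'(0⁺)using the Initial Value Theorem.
IVT: y'(0⁺) = lim_{s→∞} s²·Y(s) = lim_{s→∞} s·T(s).
deg(num) = 0, deg(den) = 2, relative degree = 2 ≥ 2, so s·T(s) → 0. Initial slope = 0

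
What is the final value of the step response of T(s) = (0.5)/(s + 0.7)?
FVT: lim_{t→∞} y(t) = lim_{s→0} s*Y(s) where Y(s) = T(s)/s.
= lim_{s→0} T(s) = T(0) = num(0)/den(0) = 0.5/0.7 = 0.7143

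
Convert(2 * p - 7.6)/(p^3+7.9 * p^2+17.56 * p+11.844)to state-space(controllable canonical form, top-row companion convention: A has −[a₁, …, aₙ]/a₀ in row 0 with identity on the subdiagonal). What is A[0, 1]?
Reachable canonical form for den = p^3 + 7.9*p^2 + 17.56*p + 11.844: top row of A = -[a₁,a₂,...,aₙ]/a₀, ones on the subdiagonal, zeros elsewhere.
A = [[-7.9, -17.56, -11.844], [1, 0, 0], [0, 1, 0]].
A[0,1] = -17.56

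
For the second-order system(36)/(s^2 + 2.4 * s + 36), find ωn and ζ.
Standard form: ωn²/(s²+2ζωn·s+ωn²).
const=36=ωn² → ωn=6, s coeff=2.4=2ζωn → ζ=0.2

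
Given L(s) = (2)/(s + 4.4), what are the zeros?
Numerator is a nonzero constant (2) → Zeros: none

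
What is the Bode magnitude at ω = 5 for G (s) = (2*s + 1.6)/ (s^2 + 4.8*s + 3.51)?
Substitute s = j*5: G(j5) = 0.198123 - 0.244069j.
|G(j5)| = sqrt(Re² + Im²) = 0.3144.
20*log₁₀(0.3144) = -10.05 dB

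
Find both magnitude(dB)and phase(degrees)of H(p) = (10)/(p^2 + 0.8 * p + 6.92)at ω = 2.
Substitute p = j*2: H(j2) = 2.63386 - 1.44321j.
|H| = 20*log₁₀(sqrt(Re²+Im²)) = 9.55 dB.
∠H = atan2(Im, Re) = -28.72°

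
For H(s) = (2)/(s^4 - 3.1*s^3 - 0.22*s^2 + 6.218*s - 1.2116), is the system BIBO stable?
Denominator: s^4 - 3.1*s^3 - 0.22*s^2 + 6.218*s - 1.2116 = (s + 1.3)(s - 0.2)(s^2 - 4.2*s + 4.66). Poles: -1.3, 0.2, 2.1 + 0.5j, 2.1 - 0.5j. All Re(p)<0: No (unstable)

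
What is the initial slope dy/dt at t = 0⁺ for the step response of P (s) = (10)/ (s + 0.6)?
IVT: y'(0⁺) = lim_{s→∞} s²·Y(s) = lim_{s→∞} s·P(s).
deg(num) = 0, deg(den) = 1, relative degree = 1, so s·P(s) → (leading num)/(leading den) = 10/1 = 10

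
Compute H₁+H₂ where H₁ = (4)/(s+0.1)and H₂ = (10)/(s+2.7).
Parallel: H = H₁ + H₂ = (n₁·d₂ + n₂·d₁)/(d₁·d₂).
n₁·d₂ = 4*s + 10.8. n₂·d₁ = 10*s + 1. Sum = 14*s + 11.8. d₁·d₂ = s^2 + 2.8*s + 0.27.
H(s) = (14*s + 11.8)/(s^2 + 2.8*s + 0.27)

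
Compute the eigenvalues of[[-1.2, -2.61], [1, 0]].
Eigenvalues solve det(λI - A) = 0.
Characteristic polynomial: λ^2 + 1.2*λ + 2.61 = 0.
Roots: -0.6 + 1.5j, -0.6 - 1.5j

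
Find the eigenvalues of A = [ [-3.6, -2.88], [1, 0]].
Eigenvalues solve det(λI - A) = 0.
Characteristic polynomial: λ^2 + 3.6*λ + 2.88 = 0.
Factor: (λ + 1.2)(λ + 2.4) = 0.
Roots: -1.2, -2.4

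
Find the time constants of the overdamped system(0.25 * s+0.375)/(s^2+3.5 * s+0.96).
Overdamped: real poles at -0.3, -3.2. τ = -1/pole → τ₁ = 3.333, τ₂ = 0.3125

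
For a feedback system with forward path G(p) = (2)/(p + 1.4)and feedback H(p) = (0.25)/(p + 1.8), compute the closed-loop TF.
Closed-loop T = G/(1+GH).
Numerator: G_num * H_den = 2*p + 3.6.
Denominator: G_den * H_den + G_num * H_num = (p^2 + 3.2*p + 2.52) + (0.5) = p^2 + 3.2*p + 3.02.
T(p) = (2*p + 3.6)/(p^2 + 3.2*p + 3.02)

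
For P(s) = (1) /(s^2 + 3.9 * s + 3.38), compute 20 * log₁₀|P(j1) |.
Substitute s = j*1: P(j1) = 0.114015 - 0.186832j.
|P(j1)| = sqrt(Re² + Im²) = 0.2189.
20*log₁₀(0.2189) = -13.20 dB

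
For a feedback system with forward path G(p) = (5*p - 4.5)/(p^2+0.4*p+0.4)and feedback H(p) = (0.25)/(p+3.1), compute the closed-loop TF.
Closed-loop T = G/(1+GH).
Numerator: G_num * H_den = 5*p^2 + 11*p - 13.95.
Denominator: G_den * H_den + G_num * H_num = (p^3 + 3.5*p^2 + 1.64*p + 1.24) + (1.25*p - 1.125) = p^3 + 3.5*p^2 + 2.89*p + 0.115.
T(p) = (5*p^2 + 11*p - 13.95)/(p^3 + 3.5*p^2 + 2.89*p + 0.115)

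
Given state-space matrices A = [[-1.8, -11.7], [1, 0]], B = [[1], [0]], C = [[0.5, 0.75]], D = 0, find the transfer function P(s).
P(s) = C(sI - A)⁻¹B + D.
Characteristic polynomial det(sI - A) = s^2 + 1.8*s + 11.7.
Numerator from C·adj(sI-A)·B + D·det(sI-A) = 0.5*s + 0.75.
P(s) = (0.5*s + 0.75)/(s^2 + 1.8*s + 11.7)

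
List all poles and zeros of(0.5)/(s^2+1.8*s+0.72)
Set denominator = 0: s^2 + 1.8*s + 0.72 = (s + 1.2)(s + 0.6) = 0 → Poles: -0.6, -1.2
Numerator is a nonzero constant (0.5) → Zeros: none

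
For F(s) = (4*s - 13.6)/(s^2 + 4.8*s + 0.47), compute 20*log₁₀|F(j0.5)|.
Substitute s = j*0.5: F(j0.5) = 0.311273 + 5.6952j.
|F(j0.5)| = sqrt(Re² + Im²) = 5.704.
20*log₁₀(5.704) = 15.12 dB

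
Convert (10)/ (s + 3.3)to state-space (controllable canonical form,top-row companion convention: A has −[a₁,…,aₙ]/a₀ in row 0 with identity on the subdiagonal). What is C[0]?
Reachable canonical form: C = numerator coefficients (right-aligned, zero-padded to length n).
num = 10, C = [[10]].
C[0] = 10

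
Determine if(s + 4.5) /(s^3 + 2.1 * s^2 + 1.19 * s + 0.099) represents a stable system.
Denominator: s^3 + 2.1*s^2 + 1.19*s + 0.099 = (s + 0.9)(s + 0.1)(s + 1.1). Poles: -0.1, -0.9, -1.1. All Re(p)<0: Yes (stable)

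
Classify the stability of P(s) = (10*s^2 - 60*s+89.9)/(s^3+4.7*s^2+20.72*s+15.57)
Denominator: s^3 + 4.7*s^2 + 20.72*s + 15.57 = (s + 0.9)(s^2 + 3.8*s + 17.3). Poles: -0.9, -1.9 + 3.7j, -1.9 - 3.7j. Stable (all poles in LHP)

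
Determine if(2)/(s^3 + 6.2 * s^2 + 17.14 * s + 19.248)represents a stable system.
Denominator: s^3 + 6.2*s^2 + 17.14*s + 19.248 = (s + 2.4)(s^2 + 3.8*s + 8.02). Poles: -1.9 + 2.1j, -1.9 - 2.1j, -2.4. All Re(p)<0: Yes (stable)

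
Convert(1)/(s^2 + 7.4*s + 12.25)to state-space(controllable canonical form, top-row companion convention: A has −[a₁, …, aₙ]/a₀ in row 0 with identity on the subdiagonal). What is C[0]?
Reachable canonical form: C = numerator coefficients (right-aligned, zero-padded to length n).
num = 1, C = [[0, 1]].
C[0] = 0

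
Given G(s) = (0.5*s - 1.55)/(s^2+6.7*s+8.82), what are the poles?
Set denominator = 0: s^2 + 6.7*s + 8.82 = (s + 4.9)(s + 1.8) = 0 → Poles: -1.8, -4.9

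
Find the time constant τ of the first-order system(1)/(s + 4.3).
First-order system: τ = -1/pole. Pole = -4.3. τ = -1/(-4.3) = 0.2326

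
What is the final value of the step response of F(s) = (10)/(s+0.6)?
FVT: lim_{t→∞} y(t) = lim_{s→0} s*Y(s) where Y(s) = F(s)/s.
= lim_{s→0} F(s) = F(0) = num(0)/den(0) = 10/0.6 = 16.67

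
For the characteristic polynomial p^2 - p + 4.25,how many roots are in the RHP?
Poles: 0.5 + 2j, 0.5 - 2j. RHP poles (Re>0): 2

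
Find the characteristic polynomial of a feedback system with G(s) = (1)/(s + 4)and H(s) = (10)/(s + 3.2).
Characteristic poly = G_den * H_den + G_num * H_num = (s^2 + 7.2*s + 12.8) + (10) = s^2 + 7.2*s + 22.8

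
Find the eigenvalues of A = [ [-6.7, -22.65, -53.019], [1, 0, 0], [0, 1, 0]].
Eigenvalues solve det(λI - A) = 0.
Characteristic polynomial: λ^3 + 6.7*λ^2 + 22.65*λ + 53.019 = 0.
Factor: (λ + 4.3)(λ^2 + 2.4*λ + 12.33) = 0.
Roots: -1.2 + 3.3j, -1.2 - 3.3j, -4.3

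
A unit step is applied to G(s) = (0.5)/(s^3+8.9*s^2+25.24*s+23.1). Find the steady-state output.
FVT: lim_{t→∞} y(t) = lim_{s→0} s*Y(s) where Y(s) = G(s)/s.
= lim_{s→0} G(s) = G(0) = num(0)/den(0) = 0.5/23.1 = 0.02165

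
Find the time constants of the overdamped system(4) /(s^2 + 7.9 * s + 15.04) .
Overdamped: real poles at -4.7, -3.2. τ = -1/pole → τ₁ = 0.2128, τ₂ = 0.3125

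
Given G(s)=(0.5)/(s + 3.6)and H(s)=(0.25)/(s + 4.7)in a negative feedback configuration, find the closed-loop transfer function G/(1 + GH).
Closed-loop T = G/(1+GH).
Numerator: G_num * H_den = 0.5*s + 2.35.
Denominator: G_den * H_den + G_num * H_num = (s^2 + 8.3*s + 16.92) + (0.125) = s^2 + 8.3*s + 17.045.
T(s) = (0.5*s + 2.35)/(s^2 + 8.3*s + 17.045)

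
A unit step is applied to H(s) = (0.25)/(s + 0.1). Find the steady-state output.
FVT: lim_{t→∞} y(t) = lim_{s→0} s*Y(s) where Y(s) = H(s)/s.
= lim_{s→0} H(s) = H(0) = num(0)/den(0) = 0.25/0.1 = 2.5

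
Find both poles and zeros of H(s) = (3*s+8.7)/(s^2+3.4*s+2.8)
Set denominator = 0: s^2 + 3.4*s + 2.8 = (s + 2)(s + 1.4) = 0 → Poles: -1.4, -2
Set numerator = 0: 3*s + 8.7 = 0 → Zeros: -2.9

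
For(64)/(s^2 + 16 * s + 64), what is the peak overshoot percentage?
Standard form: ωn²/(s²+2ζωn·s+ωn²) → ωn = 8, ζ = 1.
ζ ≥ 1, so the response is non-oscillatory: peak overshoot = 0%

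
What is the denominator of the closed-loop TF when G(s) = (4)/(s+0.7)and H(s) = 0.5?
Characteristic poly = G_den * H_den + G_num * H_num = (s + 0.7) + (2) = s + 2.7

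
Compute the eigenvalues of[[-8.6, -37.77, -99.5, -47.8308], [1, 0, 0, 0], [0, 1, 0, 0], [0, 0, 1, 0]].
Eigenvalues solve det(λI - A) = 0.
Characteristic polynomial: λ^4 + 8.6*λ^3 + 37.77*λ^2 + 99.5*λ + 47.8308 = 0.
Factor: (λ + 4.6)(λ + 0.6)(λ^2 + 3.4*λ + 17.33) = 0.
Roots: -0.6, -1.7 + 3.8j, -1.7 - 3.8j, -4.6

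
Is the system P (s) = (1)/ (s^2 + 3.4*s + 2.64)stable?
Denominator: s^2 + 3.4*s + 2.64 = (s + 2.2)(s + 1.2). Poles: -1.2, -2.2. All Re(p)<0: Yes (stable)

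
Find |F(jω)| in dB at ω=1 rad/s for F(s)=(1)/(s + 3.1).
Substitute s = j*1: F(j1) = 0.292177 - 0.0942507j.
|F(j1)| = sqrt(Re² + Im²) = 0.307.
20*log₁₀(0.307) = -10.26 dB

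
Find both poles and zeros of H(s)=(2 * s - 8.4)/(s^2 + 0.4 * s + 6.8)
Set denominator = 0: s^2 + 0.4*s + 6.8 = 0 → Poles: -0.2 + 2.6j, -0.2 - 2.6j
Set numerator = 0: 2*s - 8.4 = 0 → Zeros: 4.2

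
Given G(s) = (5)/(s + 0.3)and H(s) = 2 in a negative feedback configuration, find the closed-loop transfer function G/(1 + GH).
Closed-loop T = G/(1+GH).
Numerator: G_num * H_den = 5.
Denominator: G_den * H_den + G_num * H_num = (s + 0.3) + (10) = s + 10.3.
T(s) = (5)/(s + 10.3)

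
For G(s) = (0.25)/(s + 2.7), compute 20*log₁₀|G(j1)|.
Substitute s = j*1: G(j1) = 0.0814234 - 0.0301568j.
|G(j1)| = sqrt(Re² + Im²) = 0.08683.
20*log₁₀(0.08683) = -21.23 dB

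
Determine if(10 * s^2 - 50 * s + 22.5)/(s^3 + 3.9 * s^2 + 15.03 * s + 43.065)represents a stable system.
Denominator: s^3 + 3.9*s^2 + 15.03*s + 43.065 = (s + 3.3)(s^2 + 0.6*s + 13.05). Poles: -0.3 + 3.6j, -0.3 - 3.6j, -3.3. All Re(p)<0: Yes (stable)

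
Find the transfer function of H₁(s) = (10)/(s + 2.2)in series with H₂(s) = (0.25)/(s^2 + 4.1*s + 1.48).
Series: H = H₁ · H₂ = (n₁·n₂)/(d₁·d₂).
Num: n₁·n₂ = 2.5. Den: d₁·d₂ = s^3 + 6.3*s^2 + 10.5*s + 3.256.
H(s) = (2.5)/(s^3 + 6.3*s^2 + 10.5*s + 3.256)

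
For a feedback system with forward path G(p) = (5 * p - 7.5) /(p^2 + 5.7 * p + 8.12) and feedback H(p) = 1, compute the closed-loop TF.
Closed-loop T = G/(1+GH).
Numerator: G_num * H_den = 5*p - 7.5.
Denominator: G_den * H_den + G_num * H_num = (p^2 + 5.7*p + 8.12) + (5*p - 7.5) = p^2 + 10.7*p + 0.62.
T(p) = (5*p - 7.5)/(p^2 + 10.7*p + 0.62)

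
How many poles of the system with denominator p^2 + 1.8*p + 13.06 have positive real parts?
Poles: -0.9 + 3.5j, -0.9 - 3.5j. RHP poles (Re>0): 0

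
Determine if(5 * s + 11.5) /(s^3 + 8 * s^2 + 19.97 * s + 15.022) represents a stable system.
Denominator: s^3 + 8*s^2 + 19.97*s + 15.022 = (s + 2.9)(s + 1.4)(s + 3.7). Poles: -1.4, -2.9, -3.7. All Re(p)<0: Yes (stable)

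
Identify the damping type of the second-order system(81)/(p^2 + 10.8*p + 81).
Standard form: ωn²/(p²+2ζωn·p+ωn²) gives ωn=9, ζ=0.6.
Underdamped (ζ = 0.6 < 1)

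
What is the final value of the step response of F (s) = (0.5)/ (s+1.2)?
FVT: lim_{t→∞} y(t) = lim_{s→0} s*Y(s) where Y(s) = F(s)/s.
= lim_{s→0} F(s) = F(0) = num(0)/den(0) = 0.5/1.2 = 0.4167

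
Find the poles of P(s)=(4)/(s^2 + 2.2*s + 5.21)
Set denominator = 0: s^2 + 2.2*s + 5.21 = 0 → Poles: -1.1 + 2j, -1.1 - 2j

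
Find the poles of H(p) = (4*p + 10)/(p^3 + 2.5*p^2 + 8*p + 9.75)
Set denominator = 0: p^3 + 2.5*p^2 + 8*p + 9.75 = (p + 1.5)(p^2 + p + 6.5) = 0 → Poles: -0.5 + 2.5j, -0.5 - 2.5j, -1.5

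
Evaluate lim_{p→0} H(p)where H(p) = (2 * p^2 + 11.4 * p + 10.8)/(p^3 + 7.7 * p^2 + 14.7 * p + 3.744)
DC gain = H(0) = num(0)/den(0) = 10.8/3.744 = 2.885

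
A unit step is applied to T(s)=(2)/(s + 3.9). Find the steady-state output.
FVT: lim_{t→∞} y(t) = lim_{s→0} s*Y(s) where Y(s) = T(s)/s.
= lim_{s→0} T(s) = T(0) = num(0)/den(0) = 2/3.9 = 0.5128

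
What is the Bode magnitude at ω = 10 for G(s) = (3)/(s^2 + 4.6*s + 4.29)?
Substitute s = j*10: G(j10) = -0.0254629 - 0.0122379j.
|G(j10)| = sqrt(Re² + Im²) = 0.02825.
20*log₁₀(0.02825) = -30.98 dB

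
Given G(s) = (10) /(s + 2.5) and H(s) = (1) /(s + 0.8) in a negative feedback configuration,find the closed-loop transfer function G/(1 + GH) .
Closed-loop T = G/(1+GH).
Numerator: G_num * H_den = 10*s + 8.
Denominator: G_den * H_den + G_num * H_num = (s^2 + 3.3*s + 2) + (10) = s^2 + 3.3*s + 12.
T(s) = (10*s + 8)/(s^2 + 3.3*s + 12)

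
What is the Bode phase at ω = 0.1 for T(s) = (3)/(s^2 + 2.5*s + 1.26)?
Substitute s = j*0.1: T(j0.1) = 2.30769 - 0.461538j.
∠T(j0.1) = atan2(Im, Re) = atan2(-0.461538, 2.30769) = -11.31°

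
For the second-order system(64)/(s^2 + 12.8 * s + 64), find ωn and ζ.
Standard form: ωn²/(s²+2ζωn·s+ωn²).
const=64=ωn² → ωn=8, s coeff=12.8=2ζωn → ζ=0.8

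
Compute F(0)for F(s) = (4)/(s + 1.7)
DC gain = F(0) = num(0)/den(0) = 4/1.7 = 2.353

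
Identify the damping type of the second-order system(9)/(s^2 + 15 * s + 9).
Standard form: ωn²/(s²+2ζωn·s+ωn²) gives ωn=3, ζ=2.5.
Overdamped (ζ = 2.5 > 1)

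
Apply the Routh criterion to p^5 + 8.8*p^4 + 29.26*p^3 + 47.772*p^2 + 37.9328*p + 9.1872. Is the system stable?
Routh array:
p^5: [1, 29.26, 37.9328]; p^4: [8.8, 47.772, 9.1872]; p^3: [23.8314, 36.8888]; p^2: [34.1504, 9.1872]; p^1: [30.4776]; p^0: [9.1872]
First column: [1, 8.8, 23.8314, 34.1504, 30.4776, 9.1872]. Sign changes = 0.
Yes, stable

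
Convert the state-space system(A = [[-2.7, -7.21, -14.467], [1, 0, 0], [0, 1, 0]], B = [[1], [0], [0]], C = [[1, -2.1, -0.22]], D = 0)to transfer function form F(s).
F(s) = C(sI - A)⁻¹B + D.
Characteristic polynomial det(sI - A) = s^3 + 2.7*s^2 + 7.21*s + 14.467.
Numerator from C·adj(sI-A)·B + D·det(sI-A) = s^2 - 2.1*s - 0.22.
F(s) = (s^2 - 2.1*s - 0.22)/(s^3 + 2.7*s^2 + 7.21*s + 14.467)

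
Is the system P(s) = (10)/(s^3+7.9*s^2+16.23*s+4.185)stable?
Denominator: s^3 + 7.9*s^2 + 16.23*s + 4.185 = (s + 3.1)(s + 4.5)(s + 0.3). Poles: -0.3, -3.1, -4.5. All Re(p)<0: Yes (stable)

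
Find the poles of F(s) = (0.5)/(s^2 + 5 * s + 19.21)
Set denominator = 0: s^2 + 5*s + 19.21 = 0 → Poles: -2.5 + 3.6j, -2.5 - 3.6j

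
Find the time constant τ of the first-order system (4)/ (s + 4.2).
First-order system: τ = -1/pole. Pole = -4.2. τ = -1/(-4.2) = 0.2381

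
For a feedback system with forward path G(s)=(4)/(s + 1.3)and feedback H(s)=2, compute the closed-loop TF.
Closed-loop T = G/(1+GH).
Numerator: G_num * H_den = 4.
Denominator: G_den * H_den + G_num * H_num = (s + 1.3) + (8) = s + 9.3.
T(s) = (4)/(s + 9.3)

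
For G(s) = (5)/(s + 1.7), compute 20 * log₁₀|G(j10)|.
Substitute s = j*10: G(j10) = 0.0826125 - 0.485956j.
|G(j10)| = sqrt(Re² + Im²) = 0.4929.
20*log₁₀(0.4929) = -6.14 dB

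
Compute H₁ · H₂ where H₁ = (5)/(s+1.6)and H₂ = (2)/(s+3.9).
Series: H = H₁ · H₂ = (n₁·n₂)/(d₁·d₂).
Num: n₁·n₂ = 10. Den: d₁·d₂ = s^2 + 5.5*s + 6.24.
H(s) = (10)/(s^2 + 5.5*s + 6.24)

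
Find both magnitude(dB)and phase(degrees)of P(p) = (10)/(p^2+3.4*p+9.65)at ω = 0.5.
Substitute p = j*0.5: P(j0.5) = 1.03014 - 0.186301j.
|P| = 20*log₁₀(sqrt(Re²+Im²)) = 0.40 dB.
∠P = atan2(Im, Re) = -10.25°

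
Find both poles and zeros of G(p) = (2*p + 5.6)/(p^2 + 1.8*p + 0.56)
Set denominator = 0: p^2 + 1.8*p + 0.56 = (p + 1.4)(p + 0.4) = 0 → Poles: -0.4, -1.4
Set numerator = 0: 2*p + 5.6 = 0 → Zeros: -2.8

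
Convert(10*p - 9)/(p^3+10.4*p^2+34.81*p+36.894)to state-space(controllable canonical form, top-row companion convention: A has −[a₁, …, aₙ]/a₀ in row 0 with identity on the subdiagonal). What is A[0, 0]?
Reachable canonical form for den = p^3 + 10.4*p^2 + 34.81*p + 36.894: top row of A = -[a₁,a₂,...,aₙ]/a₀, ones on the subdiagonal, zeros elsewhere.
A = [[-10.4, -34.81, -36.894], [1, 0, 0], [0, 1, 0]].
A[0,0] = -10.4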